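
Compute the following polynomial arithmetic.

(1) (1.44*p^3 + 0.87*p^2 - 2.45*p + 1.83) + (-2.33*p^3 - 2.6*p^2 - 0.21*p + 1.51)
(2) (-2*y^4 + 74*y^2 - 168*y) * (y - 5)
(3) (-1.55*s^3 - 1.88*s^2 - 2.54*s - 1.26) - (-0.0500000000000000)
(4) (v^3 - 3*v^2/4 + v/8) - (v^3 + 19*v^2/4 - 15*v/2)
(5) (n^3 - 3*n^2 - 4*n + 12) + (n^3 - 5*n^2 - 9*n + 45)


(1) = -0.89*p^3 - 1.73*p^2 - 2.66*p + 3.34
(2) = -2*y^5 + 10*y^4 + 74*y^3 - 538*y^2 + 840*y
(3) = -1.55*s^3 - 1.88*s^2 - 2.54*s - 1.21
(4) = -11*v^2/2 + 61*v/8
(5) = 2*n^3 - 8*n^2 - 13*n + 57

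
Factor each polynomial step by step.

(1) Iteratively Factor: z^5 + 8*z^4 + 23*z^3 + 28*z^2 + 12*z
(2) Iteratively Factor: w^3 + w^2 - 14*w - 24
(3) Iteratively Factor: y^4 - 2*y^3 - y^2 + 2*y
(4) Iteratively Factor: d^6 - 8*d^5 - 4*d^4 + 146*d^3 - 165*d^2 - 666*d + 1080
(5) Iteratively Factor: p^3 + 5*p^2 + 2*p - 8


(1) = (z)*(z^4 + 8*z^3 + 23*z^2 + 28*z + 12) = z*(z + 3)*(z^3 + 5*z^2 + 8*z + 4) = z*(z + 2)*(z + 3)*(z^2 + 3*z + 2) = z*(z + 1)*(z + 2)*(z + 3)*(z + 2)
(2) = (w - 4)*(w^2 + 5*w + 6) = (w - 4)*(w + 3)*(w + 2)
(3) = (y)*(y^3 - 2*y^2 - y + 2) = y*(y - 1)*(y^2 - y - 2) = y*(y - 2)*(y - 1)*(y + 1)
(4) = (d - 3)*(d^5 - 5*d^4 - 19*d^3 + 89*d^2 + 102*d - 360) = (d - 3)*(d + 3)*(d^4 - 8*d^3 + 5*d^2 + 74*d - 120) = (d - 3)*(d - 2)*(d + 3)*(d^3 - 6*d^2 - 7*d + 60) = (d - 4)*(d - 3)*(d - 2)*(d + 3)*(d^2 - 2*d - 15) = (d - 4)*(d - 3)*(d - 2)*(d + 3)^2*(d - 5)
(5) = (p + 4)*(p^2 + p - 2) = (p + 2)*(p + 4)*(p - 1)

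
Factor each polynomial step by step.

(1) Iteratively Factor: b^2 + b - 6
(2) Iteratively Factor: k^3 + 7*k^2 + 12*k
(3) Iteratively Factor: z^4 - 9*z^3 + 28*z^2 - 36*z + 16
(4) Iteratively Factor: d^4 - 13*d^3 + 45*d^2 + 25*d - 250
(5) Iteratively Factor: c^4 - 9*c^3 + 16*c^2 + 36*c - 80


(1) = (b + 3)*(b - 2)
(2) = (k + 4)*(k^2 + 3*k) = (k + 3)*(k + 4)*(k)
(3) = (z - 2)*(z^3 - 7*z^2 + 14*z - 8) = (z - 4)*(z - 2)*(z^2 - 3*z + 2) = (z - 4)*(z - 2)^2*(z - 1)
(4) = (d - 5)*(d^3 - 8*d^2 + 5*d + 50) = (d - 5)^2*(d^2 - 3*d - 10) = (d - 5)^3*(d + 2)
(5) = (c - 2)*(c^3 - 7*c^2 + 2*c + 40) = (c - 5)*(c - 2)*(c^2 - 2*c - 8) = (c - 5)*(c - 2)*(c + 2)*(c - 4)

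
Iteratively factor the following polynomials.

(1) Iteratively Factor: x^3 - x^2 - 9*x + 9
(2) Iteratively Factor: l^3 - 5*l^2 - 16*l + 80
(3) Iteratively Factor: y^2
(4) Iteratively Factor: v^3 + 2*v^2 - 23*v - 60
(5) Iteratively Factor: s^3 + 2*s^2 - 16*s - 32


(1) = (x - 3)*(x^2 + 2*x - 3) = (x - 3)*(x - 1)*(x + 3)
(2) = (l - 5)*(l^2 - 16) = (l - 5)*(l - 4)*(l + 4)
(3) = (y)*(y)
(4) = (v - 5)*(v^2 + 7*v + 12) = (v - 5)*(v + 4)*(v + 3)
(5) = (s + 2)*(s^2 - 16) = (s - 4)*(s + 2)*(s + 4)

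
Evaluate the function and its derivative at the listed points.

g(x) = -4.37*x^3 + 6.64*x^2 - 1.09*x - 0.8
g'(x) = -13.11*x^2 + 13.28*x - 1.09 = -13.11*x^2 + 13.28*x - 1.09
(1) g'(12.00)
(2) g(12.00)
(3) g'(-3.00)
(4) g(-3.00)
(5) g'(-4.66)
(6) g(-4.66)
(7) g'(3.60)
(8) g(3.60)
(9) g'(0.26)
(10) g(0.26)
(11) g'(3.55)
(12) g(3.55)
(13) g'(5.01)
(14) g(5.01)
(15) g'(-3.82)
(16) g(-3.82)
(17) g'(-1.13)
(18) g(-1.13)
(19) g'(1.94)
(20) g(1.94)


(1) = -1729.57
(2) = -6609.08
(3) = -158.92
(4) = 180.22
(5) = -347.67
(6) = 590.69
(7) = -123.19
(8) = -122.56
(9) = 1.48
(10) = -0.71
(11) = -119.16
(12) = -116.50
(13) = -263.62
(14) = -389.13
(15) = -243.13
(16) = 343.85
(17) = -32.84
(18) = 15.22
(19) = -24.67
(20) = -9.83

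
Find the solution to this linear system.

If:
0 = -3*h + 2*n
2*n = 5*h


Then:
h = 0
n = 0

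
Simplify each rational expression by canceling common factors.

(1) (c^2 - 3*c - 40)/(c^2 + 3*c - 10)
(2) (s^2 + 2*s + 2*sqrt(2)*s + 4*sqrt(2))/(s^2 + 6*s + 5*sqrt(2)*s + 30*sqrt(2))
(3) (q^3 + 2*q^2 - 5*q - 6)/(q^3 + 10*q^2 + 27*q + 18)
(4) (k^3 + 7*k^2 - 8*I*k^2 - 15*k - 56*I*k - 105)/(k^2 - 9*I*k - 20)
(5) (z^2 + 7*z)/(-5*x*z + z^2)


(1) = (c - 8)/(c - 2)
(2) = (s^2 + s*(2 + 2*sqrt(2)) + 4*sqrt(2))/(s^2 + s*(6 + 5*sqrt(2)) + 30*sqrt(2))
(3) = (q - 2)/(q + 6)
(4) = (k^2 + k*(7 - 3*I) - 21*I)/(k - 4*I)
(5) = (-z - 7)/(5*x - z)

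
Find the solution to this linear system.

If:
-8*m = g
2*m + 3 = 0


Then:
g = 12
m = -3/2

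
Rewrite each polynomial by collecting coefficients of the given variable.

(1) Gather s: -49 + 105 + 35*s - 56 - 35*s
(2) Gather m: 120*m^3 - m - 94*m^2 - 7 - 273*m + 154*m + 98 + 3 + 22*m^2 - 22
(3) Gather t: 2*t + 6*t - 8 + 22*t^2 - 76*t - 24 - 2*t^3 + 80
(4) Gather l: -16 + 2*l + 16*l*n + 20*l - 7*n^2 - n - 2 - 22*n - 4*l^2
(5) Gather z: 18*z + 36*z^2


(1) = 0
(2) = 120*m^3 - 72*m^2 - 120*m + 72
(3) = -2*t^3 + 22*t^2 - 68*t + 48
(4) = -4*l^2 + l*(16*n + 22) - 7*n^2 - 23*n - 18
(5) = 36*z^2 + 18*z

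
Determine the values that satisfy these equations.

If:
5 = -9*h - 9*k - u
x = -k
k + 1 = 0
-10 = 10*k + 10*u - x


Then:
h = 13/30
k = -1
u = 1/10
x = 1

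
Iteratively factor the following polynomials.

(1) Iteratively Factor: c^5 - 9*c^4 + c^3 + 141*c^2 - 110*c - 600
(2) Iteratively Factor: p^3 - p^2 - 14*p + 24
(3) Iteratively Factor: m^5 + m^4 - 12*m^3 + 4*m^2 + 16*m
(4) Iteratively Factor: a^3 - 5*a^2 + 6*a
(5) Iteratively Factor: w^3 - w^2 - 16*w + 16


(1) = (c + 3)*(c^4 - 12*c^3 + 37*c^2 + 30*c - 200) = (c - 4)*(c + 3)*(c^3 - 8*c^2 + 5*c + 50) = (c - 5)*(c - 4)*(c + 3)*(c^2 - 3*c - 10) = (c - 5)^2*(c - 4)*(c + 3)*(c + 2)
(2) = (p - 3)*(p^2 + 2*p - 8) = (p - 3)*(p - 2)*(p + 4)
(3) = (m + 1)*(m^4 - 12*m^2 + 16*m) = (m - 2)*(m + 1)*(m^3 + 2*m^2 - 8*m) = (m - 2)*(m + 1)*(m + 4)*(m^2 - 2*m) = (m - 2)^2*(m + 1)*(m + 4)*(m)
(4) = (a)*(a^2 - 5*a + 6) = a*(a - 3)*(a - 2)
(5) = (w - 1)*(w^2 - 16) = (w - 4)*(w - 1)*(w + 4)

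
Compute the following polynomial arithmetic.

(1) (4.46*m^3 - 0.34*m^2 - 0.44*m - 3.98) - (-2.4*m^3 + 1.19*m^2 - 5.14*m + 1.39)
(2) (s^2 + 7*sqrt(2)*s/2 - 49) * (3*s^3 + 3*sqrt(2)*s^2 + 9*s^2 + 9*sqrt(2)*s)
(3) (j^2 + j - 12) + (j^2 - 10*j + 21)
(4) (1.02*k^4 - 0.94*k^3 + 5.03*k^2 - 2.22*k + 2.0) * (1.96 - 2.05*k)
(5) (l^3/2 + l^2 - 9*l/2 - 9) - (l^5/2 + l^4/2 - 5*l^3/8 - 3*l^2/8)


(1) = 6.86*m^3 - 1.53*m^2 + 4.7*m - 5.37
(2) = 3*s^5 + 9*s^4 + 27*sqrt(2)*s^4/2 - 126*s^3 + 81*sqrt(2)*s^3/2 - 378*s^2 - 147*sqrt(2)*s^2 - 441*sqrt(2)*s
(3) = 2*j^2 - 9*j + 9
(4) = -2.091*k^5 + 3.9262*k^4 - 12.1539*k^3 + 14.4098*k^2 - 8.4512*k + 3.92
(5) = -l^5/2 - l^4/2 + 9*l^3/8 + 11*l^2/8 - 9*l/2 - 9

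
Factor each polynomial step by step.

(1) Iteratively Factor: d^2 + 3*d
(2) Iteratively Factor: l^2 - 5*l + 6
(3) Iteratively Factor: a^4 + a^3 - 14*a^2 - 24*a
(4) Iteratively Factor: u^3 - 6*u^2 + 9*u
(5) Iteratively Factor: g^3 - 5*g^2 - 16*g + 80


(1) = (d)*(d + 3)
(2) = (l - 2)*(l - 3)
(3) = (a - 4)*(a^3 + 5*a^2 + 6*a) = (a - 4)*(a + 2)*(a^2 + 3*a) = a*(a - 4)*(a + 2)*(a + 3)
(4) = (u - 3)*(u^2 - 3*u) = u*(u - 3)*(u - 3)
(5) = (g + 4)*(g^2 - 9*g + 20) = (g - 4)*(g + 4)*(g - 5)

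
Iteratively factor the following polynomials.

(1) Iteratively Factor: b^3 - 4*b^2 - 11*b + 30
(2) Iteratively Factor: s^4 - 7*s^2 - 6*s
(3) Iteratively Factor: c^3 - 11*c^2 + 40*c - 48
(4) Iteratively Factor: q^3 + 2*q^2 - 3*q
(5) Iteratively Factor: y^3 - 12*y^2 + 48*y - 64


(1) = (b - 2)*(b^2 - 2*b - 15) = (b - 5)*(b - 2)*(b + 3)
(2) = (s + 2)*(s^3 - 2*s^2 - 3*s) = (s + 1)*(s + 2)*(s^2 - 3*s) = (s - 3)*(s + 1)*(s + 2)*(s)
(3) = (c - 4)*(c^2 - 7*c + 12) = (c - 4)^2*(c - 3)
(4) = (q)*(q^2 + 2*q - 3) = q*(q + 3)*(q - 1)
(5) = (y - 4)*(y^2 - 8*y + 16) = (y - 4)^2*(y - 4)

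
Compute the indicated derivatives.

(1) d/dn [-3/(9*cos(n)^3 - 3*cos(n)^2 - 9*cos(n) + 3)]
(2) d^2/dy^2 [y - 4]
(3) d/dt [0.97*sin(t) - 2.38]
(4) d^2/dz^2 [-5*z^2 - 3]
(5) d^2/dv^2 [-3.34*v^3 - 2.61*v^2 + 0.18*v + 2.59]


(1) = (-9*cos(n)^2 + 2*cos(n) + 3)/((1 - 3*cos(n))^2*sin(n)^3)
(2) = 0
(3) = 0.97*cos(t)
(4) = -10
(5) = -20.04*v - 5.22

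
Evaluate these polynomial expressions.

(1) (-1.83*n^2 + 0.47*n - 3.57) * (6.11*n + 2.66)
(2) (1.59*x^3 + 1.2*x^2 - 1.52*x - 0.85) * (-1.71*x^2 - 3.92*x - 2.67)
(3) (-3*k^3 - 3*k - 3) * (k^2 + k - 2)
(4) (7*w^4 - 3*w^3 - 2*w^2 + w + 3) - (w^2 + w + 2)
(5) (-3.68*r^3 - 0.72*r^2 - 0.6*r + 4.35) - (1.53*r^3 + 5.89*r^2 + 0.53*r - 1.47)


(1) = -11.1813*n^3 - 1.9961*n^2 - 20.5625*n - 9.4962
(2) = -2.7189*x^5 - 8.2848*x^4 - 6.3501*x^3 + 4.2079*x^2 + 7.3904*x + 2.2695
(3) = -3*k^5 - 3*k^4 + 3*k^3 - 6*k^2 + 3*k + 6
(4) = 7*w^4 - 3*w^3 - 3*w^2 + 1
(5) = -5.21*r^3 - 6.61*r^2 - 1.13*r + 5.82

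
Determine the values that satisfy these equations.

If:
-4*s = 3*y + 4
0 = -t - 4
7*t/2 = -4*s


Then:
s = 7/2
t = -4
y = -6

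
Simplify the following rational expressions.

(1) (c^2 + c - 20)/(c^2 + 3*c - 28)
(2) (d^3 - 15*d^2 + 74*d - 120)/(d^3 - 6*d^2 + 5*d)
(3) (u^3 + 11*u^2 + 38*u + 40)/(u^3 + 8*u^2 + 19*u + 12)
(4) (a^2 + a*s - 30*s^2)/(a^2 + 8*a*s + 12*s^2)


(1) = (c + 5)/(c + 7)
(2) = (d^2 - 10*d + 24)/(d^2 - d)
(3) = (u^2 + 7*u + 10)/(u^2 + 4*u + 3)
(4) = (a - 5*s)/(a + 2*s)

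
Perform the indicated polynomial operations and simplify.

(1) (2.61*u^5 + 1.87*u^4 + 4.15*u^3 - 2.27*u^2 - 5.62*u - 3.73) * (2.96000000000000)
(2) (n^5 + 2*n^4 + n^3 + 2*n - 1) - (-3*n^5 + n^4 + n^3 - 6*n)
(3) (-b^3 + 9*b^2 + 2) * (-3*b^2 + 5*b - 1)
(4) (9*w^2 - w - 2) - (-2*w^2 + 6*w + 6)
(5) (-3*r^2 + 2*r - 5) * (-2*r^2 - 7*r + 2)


(1) = 7.7256*u^5 + 5.5352*u^4 + 12.284*u^3 - 6.7192*u^2 - 16.6352*u - 11.0408
(2) = 4*n^5 + n^4 + 8*n - 1
(3) = 3*b^5 - 32*b^4 + 46*b^3 - 15*b^2 + 10*b - 2
(4) = 11*w^2 - 7*w - 8
(5) = 6*r^4 + 17*r^3 - 10*r^2 + 39*r - 10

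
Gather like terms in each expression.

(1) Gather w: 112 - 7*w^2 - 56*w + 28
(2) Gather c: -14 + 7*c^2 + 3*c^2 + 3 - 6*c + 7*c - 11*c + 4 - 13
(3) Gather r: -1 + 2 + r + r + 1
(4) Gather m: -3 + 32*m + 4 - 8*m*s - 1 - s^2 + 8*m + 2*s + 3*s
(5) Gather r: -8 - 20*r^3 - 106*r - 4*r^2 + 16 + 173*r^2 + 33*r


(1) = -7*w^2 - 56*w + 140
(2) = 10*c^2 - 10*c - 20
(3) = 2*r + 2
(4) = m*(40 - 8*s) - s^2 + 5*s
(5) = -20*r^3 + 169*r^2 - 73*r + 8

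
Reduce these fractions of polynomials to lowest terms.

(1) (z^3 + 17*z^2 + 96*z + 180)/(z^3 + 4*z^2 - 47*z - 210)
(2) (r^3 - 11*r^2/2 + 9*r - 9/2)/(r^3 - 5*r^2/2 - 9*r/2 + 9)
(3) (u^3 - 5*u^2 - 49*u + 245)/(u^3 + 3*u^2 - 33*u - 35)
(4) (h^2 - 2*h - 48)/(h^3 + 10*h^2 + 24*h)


(1) = (z + 6)/(z - 7)
(2) = (r - 1)/(r + 2)
(3) = (u - 7)/(u + 1)
(4) = (h - 8)/(h^2 + 4*h)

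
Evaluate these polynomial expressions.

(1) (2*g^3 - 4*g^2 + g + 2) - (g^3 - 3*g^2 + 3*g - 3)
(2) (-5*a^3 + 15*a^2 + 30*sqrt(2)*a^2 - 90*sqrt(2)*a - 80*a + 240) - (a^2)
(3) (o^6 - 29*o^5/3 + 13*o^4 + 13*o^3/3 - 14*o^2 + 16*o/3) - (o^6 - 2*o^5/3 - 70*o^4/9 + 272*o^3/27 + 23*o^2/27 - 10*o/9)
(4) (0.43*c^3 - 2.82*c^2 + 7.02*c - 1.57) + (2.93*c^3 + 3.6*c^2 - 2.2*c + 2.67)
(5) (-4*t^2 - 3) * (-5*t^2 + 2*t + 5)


(1) = g^3 - g^2 - 2*g + 5
(2) = -5*a^3 + 14*a^2 + 30*sqrt(2)*a^2 - 90*sqrt(2)*a - 80*a + 240
(3) = -9*o^5 + 187*o^4/9 - 155*o^3/27 - 401*o^2/27 + 58*o/9
(4) = 3.36*c^3 + 0.78*c^2 + 4.82*c + 1.1
(5) = 20*t^4 - 8*t^3 - 5*t^2 - 6*t - 15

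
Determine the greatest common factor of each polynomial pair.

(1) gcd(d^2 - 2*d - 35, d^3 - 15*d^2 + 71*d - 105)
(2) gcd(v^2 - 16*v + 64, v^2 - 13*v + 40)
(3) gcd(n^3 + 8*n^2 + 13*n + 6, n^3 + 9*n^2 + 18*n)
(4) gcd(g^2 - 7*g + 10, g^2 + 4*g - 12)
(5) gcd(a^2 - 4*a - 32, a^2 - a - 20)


(1) = d - 7
(2) = v - 8
(3) = gcd((n + 1)^2*(n + 6), n*(n + 3)*(n + 6)) = n + 6
(4) = g - 2
(5) = a + 4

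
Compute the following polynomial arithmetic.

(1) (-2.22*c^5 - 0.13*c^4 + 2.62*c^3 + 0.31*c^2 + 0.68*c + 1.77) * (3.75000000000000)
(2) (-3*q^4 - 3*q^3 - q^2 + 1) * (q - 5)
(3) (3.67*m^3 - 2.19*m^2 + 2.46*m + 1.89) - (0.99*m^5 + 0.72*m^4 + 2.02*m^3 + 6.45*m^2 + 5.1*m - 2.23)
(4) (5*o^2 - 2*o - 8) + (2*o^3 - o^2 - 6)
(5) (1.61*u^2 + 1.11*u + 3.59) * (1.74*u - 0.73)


(1) = -8.325*c^5 - 0.4875*c^4 + 9.825*c^3 + 1.1625*c^2 + 2.55*c + 6.6375
(2) = -3*q^5 + 12*q^4 + 14*q^3 + 5*q^2 + q - 5
(3) = -0.99*m^5 - 0.72*m^4 + 1.65*m^3 - 8.64*m^2 - 2.64*m + 4.12
(4) = 2*o^3 + 4*o^2 - 2*o - 14
(5) = 2.8014*u^3 + 0.7561*u^2 + 5.4363*u - 2.6207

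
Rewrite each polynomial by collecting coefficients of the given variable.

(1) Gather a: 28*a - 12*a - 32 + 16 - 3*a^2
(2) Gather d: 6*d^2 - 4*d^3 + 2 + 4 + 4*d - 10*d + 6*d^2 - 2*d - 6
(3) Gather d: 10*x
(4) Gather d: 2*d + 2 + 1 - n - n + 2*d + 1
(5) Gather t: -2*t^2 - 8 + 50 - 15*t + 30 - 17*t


(1) = -3*a^2 + 16*a - 16
(2) = -4*d^3 + 12*d^2 - 8*d
(3) = 10*x
(4) = 4*d - 2*n + 4
(5) = -2*t^2 - 32*t + 72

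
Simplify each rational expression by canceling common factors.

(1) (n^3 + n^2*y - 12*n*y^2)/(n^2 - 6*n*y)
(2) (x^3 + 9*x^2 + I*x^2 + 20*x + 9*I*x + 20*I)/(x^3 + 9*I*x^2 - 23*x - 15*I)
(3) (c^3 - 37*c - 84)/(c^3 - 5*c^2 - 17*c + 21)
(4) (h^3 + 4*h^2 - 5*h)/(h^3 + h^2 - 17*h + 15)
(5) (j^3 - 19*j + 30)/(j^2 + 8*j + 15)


(1) = (-n^2 - n*y + 12*y^2)/(-n + 6*y)
(2) = (x^2 + 9*x + 20)/(x^2 + 8*I*x - 15)
(3) = (c + 4)/(c - 1)
(4) = h/(h - 3)
(5) = (j^2 - 5*j + 6)/(j + 3)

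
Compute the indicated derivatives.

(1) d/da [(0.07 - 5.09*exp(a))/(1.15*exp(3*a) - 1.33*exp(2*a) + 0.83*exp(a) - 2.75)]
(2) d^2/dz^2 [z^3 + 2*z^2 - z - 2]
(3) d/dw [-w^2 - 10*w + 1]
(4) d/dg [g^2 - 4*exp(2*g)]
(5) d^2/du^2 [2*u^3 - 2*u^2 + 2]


(1) = (11.707*exp(3*a) - 7.0112*exp(2*a) + 0.1862*exp(a) + 13.9394)*exp(a)/(1.3225*exp(6*a) - 3.059*exp(5*a) + 3.6779*exp(4*a) - 8.5328*exp(3*a) + 8.0039*exp(2*a) - 4.565*exp(a) + 7.5625)
(2) = 6*z + 4
(3) = -2*w - 10
(4) = 2*g - 8*exp(2*g)
(5) = 12*u - 4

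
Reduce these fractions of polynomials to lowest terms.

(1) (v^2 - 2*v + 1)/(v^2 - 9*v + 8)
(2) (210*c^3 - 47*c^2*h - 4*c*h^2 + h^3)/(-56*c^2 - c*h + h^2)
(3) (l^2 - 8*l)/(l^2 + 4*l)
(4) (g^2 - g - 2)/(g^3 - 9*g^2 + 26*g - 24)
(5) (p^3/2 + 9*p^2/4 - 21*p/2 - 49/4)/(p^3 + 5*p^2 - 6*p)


(1) = (v - 1)/(v - 8)
(2) = (-30*c^2 + 11*c*h - h^2)/(8*c - h)
(3) = (l - 8)/(l + 4)
(4) = (g + 1)/(g^2 - 7*g + 12)
(5) = (2*p^3 + 9*p^2 - 42*p - 49)/(4*p^3 + 20*p^2 - 24*p)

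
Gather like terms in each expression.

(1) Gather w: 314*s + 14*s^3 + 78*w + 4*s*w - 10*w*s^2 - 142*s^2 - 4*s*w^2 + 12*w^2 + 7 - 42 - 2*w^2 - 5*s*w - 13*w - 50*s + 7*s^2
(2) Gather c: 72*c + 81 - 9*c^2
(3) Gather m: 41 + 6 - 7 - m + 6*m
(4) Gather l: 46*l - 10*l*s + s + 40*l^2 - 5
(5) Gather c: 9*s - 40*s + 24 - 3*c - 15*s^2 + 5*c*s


(1) = 14*s^3 - 135*s^2 + 264*s + w^2*(10 - 4*s) + w*(-10*s^2 - s + 65) - 35
(2) = -9*c^2 + 72*c + 81
(3) = 5*m + 40
(4) = 40*l^2 + l*(46 - 10*s) + s - 5
(5) = c*(5*s - 3) - 15*s^2 - 31*s + 24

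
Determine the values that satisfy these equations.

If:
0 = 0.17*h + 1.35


Then:
h = -7.94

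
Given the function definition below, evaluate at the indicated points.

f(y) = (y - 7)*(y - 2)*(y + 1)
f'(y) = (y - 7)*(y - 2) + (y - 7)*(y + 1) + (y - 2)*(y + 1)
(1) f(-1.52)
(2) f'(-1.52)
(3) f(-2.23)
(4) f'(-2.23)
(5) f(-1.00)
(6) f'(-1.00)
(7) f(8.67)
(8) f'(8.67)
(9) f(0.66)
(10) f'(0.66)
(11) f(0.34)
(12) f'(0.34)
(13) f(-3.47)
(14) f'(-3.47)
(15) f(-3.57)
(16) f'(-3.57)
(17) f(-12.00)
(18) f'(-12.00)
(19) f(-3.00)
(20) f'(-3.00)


(1) = -15.60
(2) = 36.25
(3) = -48.02
(4) = 55.60
(5) = 0.00
(6) = 24.00
(7) = 107.71
(8) = 91.79
(9) = 14.10
(10) = -4.25
(11) = 14.81
(12) = -0.09
(13) = -141.46
(14) = 96.64
(15) = -151.31
(16) = 100.35
(17) = -2926.00
(18) = 629.00
(19) = -100.00
(20) = 80.00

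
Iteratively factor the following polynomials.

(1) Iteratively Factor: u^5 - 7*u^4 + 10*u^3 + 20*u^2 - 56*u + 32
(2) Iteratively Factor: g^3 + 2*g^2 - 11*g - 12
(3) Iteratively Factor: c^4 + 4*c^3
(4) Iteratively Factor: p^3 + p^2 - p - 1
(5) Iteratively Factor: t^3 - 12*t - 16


(1) = (u + 2)*(u^4 - 9*u^3 + 28*u^2 - 36*u + 16) = (u - 4)*(u + 2)*(u^3 - 5*u^2 + 8*u - 4) = (u - 4)*(u - 1)*(u + 2)*(u^2 - 4*u + 4) = (u - 4)*(u - 2)*(u - 1)*(u + 2)*(u - 2)
(2) = (g + 1)*(g^2 + g - 12) = (g - 3)*(g + 1)*(g + 4)
(3) = (c)*(c^3 + 4*c^2) = c*(c + 4)*(c^2) = c^2*(c + 4)*(c)
(4) = (p + 1)*(p^2 - 1) = (p - 1)*(p + 1)*(p + 1)
(5) = (t - 4)*(t^2 + 4*t + 4) = (t - 4)*(t + 2)*(t + 2)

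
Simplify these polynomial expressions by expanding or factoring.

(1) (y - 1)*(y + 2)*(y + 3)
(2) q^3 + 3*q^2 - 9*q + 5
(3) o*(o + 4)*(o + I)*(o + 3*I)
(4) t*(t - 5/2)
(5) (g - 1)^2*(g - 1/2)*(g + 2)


(1) = y^3 + 4*y^2 + y - 6
(2) = (q - 1)^2*(q + 5)
(3) = o^4 + 4*o^3 + 4*I*o^3 - 3*o^2 + 16*I*o^2 - 12*o
(4) = t^2 - 5*t/2
(5) = g^4 - g^3/2 - 3*g^2 + 7*g/2 - 1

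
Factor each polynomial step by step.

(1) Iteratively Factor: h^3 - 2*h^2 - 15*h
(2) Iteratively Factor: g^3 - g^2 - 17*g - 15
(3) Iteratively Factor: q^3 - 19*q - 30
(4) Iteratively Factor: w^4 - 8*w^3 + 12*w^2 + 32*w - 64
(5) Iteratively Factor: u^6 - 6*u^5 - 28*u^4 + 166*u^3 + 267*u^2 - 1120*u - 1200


(1) = (h - 5)*(h^2 + 3*h) = (h - 5)*(h + 3)*(h)
(2) = (g + 1)*(g^2 - 2*g - 15) = (g - 5)*(g + 1)*(g + 3)
(3) = (q + 2)*(q^2 - 2*q - 15) = (q - 5)*(q + 2)*(q + 3)
(4) = (w - 4)*(w^3 - 4*w^2 - 4*w + 16) = (w - 4)^2*(w^2 - 4) = (w - 4)^2*(w - 2)*(w + 2)
(5) = (u - 5)*(u^5 - u^4 - 33*u^3 + u^2 + 272*u + 240) = (u - 5)*(u + 4)*(u^4 - 5*u^3 - 13*u^2 + 53*u + 60) = (u - 5)*(u + 3)*(u + 4)*(u^3 - 8*u^2 + 11*u + 20) = (u - 5)*(u + 1)*(u + 3)*(u + 4)*(u^2 - 9*u + 20) = (u - 5)*(u - 4)*(u + 1)*(u + 3)*(u + 4)*(u - 5)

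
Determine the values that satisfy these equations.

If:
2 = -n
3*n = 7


Then:
No Solution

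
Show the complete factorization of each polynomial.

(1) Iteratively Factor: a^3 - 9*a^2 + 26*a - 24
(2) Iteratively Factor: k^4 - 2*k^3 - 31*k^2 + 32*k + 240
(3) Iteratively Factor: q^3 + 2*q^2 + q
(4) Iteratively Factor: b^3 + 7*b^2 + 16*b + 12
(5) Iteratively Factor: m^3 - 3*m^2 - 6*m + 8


(1) = (a - 2)*(a^2 - 7*a + 12) = (a - 3)*(a - 2)*(a - 4)
(2) = (k - 5)*(k^3 + 3*k^2 - 16*k - 48) = (k - 5)*(k - 4)*(k^2 + 7*k + 12) = (k - 5)*(k - 4)*(k + 4)*(k + 3)
(3) = (q + 1)*(q^2 + q) = q*(q + 1)*(q + 1)
(4) = (b + 2)*(b^2 + 5*b + 6) = (b + 2)*(b + 3)*(b + 2)
(5) = (m - 4)*(m^2 + m - 2) = (m - 4)*(m - 1)*(m + 2)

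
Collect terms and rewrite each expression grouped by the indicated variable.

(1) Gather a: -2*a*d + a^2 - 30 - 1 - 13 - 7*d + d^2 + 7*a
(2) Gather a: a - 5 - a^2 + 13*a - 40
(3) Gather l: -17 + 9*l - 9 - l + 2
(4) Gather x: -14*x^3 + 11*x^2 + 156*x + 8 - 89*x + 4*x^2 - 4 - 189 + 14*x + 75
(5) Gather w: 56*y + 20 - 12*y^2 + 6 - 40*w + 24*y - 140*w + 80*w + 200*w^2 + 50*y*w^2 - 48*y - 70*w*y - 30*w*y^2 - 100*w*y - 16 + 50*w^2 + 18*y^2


(1) = a^2 + a*(7 - 2*d) + d^2 - 7*d - 44
(2) = -a^2 + 14*a - 45
(3) = 8*l - 24
(4) = -14*x^3 + 15*x^2 + 81*x - 110
(5) = w^2*(50*y + 250) + w*(-30*y^2 - 170*y - 100) + 6*y^2 + 32*y + 10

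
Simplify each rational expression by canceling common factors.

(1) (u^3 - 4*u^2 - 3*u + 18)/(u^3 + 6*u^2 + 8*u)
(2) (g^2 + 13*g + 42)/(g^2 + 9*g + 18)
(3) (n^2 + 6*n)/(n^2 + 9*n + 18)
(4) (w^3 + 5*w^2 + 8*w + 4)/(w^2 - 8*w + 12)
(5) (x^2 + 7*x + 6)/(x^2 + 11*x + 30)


(1) = (u^2 - 6*u + 9)/(u^2 + 4*u)
(2) = (g + 7)/(g + 3)
(3) = n/(n + 3)
(4) = (w^3 + 5*w^2 + 8*w + 4)/(w^2 - 8*w + 12)
(5) = (x + 1)/(x + 5)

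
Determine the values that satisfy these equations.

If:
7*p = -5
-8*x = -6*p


Then:
p = -5/7
x = -15/28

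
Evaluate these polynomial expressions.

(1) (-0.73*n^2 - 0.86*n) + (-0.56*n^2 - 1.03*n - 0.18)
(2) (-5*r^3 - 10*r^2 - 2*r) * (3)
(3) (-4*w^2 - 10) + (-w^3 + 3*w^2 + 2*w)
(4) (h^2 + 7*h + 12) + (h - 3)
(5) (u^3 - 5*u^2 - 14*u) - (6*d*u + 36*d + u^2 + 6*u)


(1) = -1.29*n^2 - 1.89*n - 0.18
(2) = -15*r^3 - 30*r^2 - 6*r
(3) = -w^3 - w^2 + 2*w - 10
(4) = h^2 + 8*h + 9
(5) = -6*d*u - 36*d + u^3 - 6*u^2 - 20*u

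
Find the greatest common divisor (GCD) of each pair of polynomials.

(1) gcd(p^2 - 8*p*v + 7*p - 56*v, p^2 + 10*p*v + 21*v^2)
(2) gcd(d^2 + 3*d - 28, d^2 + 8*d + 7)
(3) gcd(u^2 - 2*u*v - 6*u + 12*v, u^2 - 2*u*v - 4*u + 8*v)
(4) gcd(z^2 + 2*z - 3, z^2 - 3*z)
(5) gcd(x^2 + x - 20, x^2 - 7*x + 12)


(1) = 1
(2) = gcd((d - 4)*(d + 7), (d + 1)*(d + 7)) = d + 7
(3) = gcd((u - 6)*(u - 2*v), (u - 4)*(u - 2*v)) = u - 2*v
(4) = gcd((z - 1)*(z + 3), z*(z - 3)) = 1
(5) = gcd((x - 4)*(x + 5), (x - 4)*(x - 3)) = x - 4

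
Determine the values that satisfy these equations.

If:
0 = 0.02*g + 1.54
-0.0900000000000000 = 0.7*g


Then:
No Solution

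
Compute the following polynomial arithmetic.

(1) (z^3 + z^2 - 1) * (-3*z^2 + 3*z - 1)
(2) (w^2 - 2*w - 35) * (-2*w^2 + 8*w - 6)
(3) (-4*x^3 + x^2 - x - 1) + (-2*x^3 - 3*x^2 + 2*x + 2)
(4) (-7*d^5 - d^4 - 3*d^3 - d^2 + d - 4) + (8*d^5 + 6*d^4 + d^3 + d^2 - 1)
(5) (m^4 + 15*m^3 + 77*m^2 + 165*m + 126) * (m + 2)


(1) = -3*z^5 + 2*z^3 + 2*z^2 - 3*z + 1
(2) = -2*w^4 + 12*w^3 + 48*w^2 - 268*w + 210
(3) = -6*x^3 - 2*x^2 + x + 1
(4) = d^5 + 5*d^4 - 2*d^3 + d - 5
(5) = m^5 + 17*m^4 + 107*m^3 + 319*m^2 + 456*m + 252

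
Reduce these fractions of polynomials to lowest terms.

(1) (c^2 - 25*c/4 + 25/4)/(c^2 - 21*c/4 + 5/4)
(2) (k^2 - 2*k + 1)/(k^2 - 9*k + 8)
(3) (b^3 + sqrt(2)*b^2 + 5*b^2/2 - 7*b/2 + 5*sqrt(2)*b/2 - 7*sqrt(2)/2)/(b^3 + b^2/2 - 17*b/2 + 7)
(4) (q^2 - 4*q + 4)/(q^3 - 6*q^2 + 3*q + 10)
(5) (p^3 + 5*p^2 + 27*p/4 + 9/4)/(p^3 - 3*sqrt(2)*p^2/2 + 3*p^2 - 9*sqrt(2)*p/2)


(1) = (4*c - 5)/(4*c - 1)
(2) = (k - 1)/(k - 8)
(3) = (4*b + 4*sqrt(2))/(4*b - 8)
(4) = (q - 2)/(q^2 - 4*q - 5)
(5) = (8*p^2 + 16*p + 6)/(8*p^2 - 12*sqrt(2)*p)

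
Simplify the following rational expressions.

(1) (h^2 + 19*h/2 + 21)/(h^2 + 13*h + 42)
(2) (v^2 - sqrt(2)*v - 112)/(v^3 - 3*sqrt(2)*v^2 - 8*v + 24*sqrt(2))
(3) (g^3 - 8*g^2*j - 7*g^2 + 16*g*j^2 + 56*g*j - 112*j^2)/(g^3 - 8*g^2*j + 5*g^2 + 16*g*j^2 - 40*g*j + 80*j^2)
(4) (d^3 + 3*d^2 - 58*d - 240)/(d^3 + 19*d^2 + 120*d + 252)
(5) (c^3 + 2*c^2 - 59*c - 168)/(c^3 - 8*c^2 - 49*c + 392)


(1) = (2*h + 7)/(2*h + 14)
(2) = (v^2 - sqrt(2)*v - 112)/(v^3 - 3*sqrt(2)*v^2 - 8*v + 24*sqrt(2))
(3) = (g - 7)/(g + 5)
(4) = (d^2 - 3*d - 40)/(d^2 + 13*d + 42)
(5) = (c + 3)/(c - 7)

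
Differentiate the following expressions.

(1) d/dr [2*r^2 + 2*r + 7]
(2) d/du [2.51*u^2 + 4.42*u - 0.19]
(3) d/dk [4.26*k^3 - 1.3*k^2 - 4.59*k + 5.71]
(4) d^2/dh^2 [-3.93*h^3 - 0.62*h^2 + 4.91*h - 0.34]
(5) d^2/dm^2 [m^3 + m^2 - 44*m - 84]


(1) = 4*r + 2
(2) = 5.02*u + 4.42
(3) = 12.78*k^2 - 2.6*k - 4.59
(4) = -23.58*h - 1.24
(5) = 6*m + 2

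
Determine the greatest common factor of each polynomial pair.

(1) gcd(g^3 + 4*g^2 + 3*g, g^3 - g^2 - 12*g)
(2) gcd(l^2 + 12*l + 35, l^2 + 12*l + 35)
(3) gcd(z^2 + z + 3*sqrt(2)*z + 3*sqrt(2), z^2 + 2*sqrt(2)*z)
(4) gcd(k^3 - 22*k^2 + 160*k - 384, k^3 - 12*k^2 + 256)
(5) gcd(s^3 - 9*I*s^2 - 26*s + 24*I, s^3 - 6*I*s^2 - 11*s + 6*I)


(1) = gcd(g*(g + 1)*(g + 3), g*(g - 4)*(g + 3)) = g^2 + 3*g
(2) = gcd((l + 5)*(l + 7), (l + 5)*(l + 7)) = l^2 + 12*l + 35
(3) = 1
(4) = k^2 - 16*k + 64
(5) = gcd((s - 4*I)*(s - 3*I)*(s - 2*I), (s - 3*I)*(s - 2*I)*(s - I)) = s^2 - 5*I*s - 6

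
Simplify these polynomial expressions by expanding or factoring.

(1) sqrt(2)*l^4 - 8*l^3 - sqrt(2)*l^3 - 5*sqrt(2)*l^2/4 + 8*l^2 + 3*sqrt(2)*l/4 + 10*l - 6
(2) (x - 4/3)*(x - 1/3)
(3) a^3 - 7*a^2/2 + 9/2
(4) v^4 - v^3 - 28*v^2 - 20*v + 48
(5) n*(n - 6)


(1) = (l - 3/2)*(l - 1/2)*(l - 4*sqrt(2))*(sqrt(2)*l + sqrt(2))
(2) = x^2 - 5*x/3 + 4/9
(3) = (a - 3)*(a - 3/2)*(a + 1)
(4) = (v - 6)*(v - 1)*(v + 2)*(v + 4)
(5) = n^2 - 6*n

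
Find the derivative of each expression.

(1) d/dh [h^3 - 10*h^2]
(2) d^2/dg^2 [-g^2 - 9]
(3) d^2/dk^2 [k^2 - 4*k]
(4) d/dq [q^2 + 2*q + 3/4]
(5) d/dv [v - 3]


(1) = h*(3*h - 20)
(2) = -2
(3) = 2
(4) = 2*q + 2
(5) = 1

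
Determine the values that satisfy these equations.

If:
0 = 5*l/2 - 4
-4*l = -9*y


Then:
l = 8/5
y = 32/45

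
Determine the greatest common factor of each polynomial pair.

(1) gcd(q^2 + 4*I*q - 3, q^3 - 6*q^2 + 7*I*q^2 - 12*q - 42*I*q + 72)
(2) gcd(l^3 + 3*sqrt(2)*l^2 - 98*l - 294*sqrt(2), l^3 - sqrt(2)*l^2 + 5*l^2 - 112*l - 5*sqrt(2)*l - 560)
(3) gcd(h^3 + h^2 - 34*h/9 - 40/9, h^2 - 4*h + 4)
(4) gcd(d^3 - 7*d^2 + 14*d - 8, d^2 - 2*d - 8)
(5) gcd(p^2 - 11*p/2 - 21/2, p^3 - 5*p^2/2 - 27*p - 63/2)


(1) = q + 3*I
(2) = gcd((l - 7*sqrt(2))*(l + 3*sqrt(2))*(l + 7*sqrt(2)), (l + 5)*(l - 8*sqrt(2))*(l + 7*sqrt(2))) = l + 7*sqrt(2)
(3) = gcd((h - 2)*(h + 4/3)*(h + 5/3), (h - 2)^2) = h - 2
(4) = gcd((d - 4)*(d - 2)*(d - 1), (d - 4)*(d + 2)) = d - 4
(5) = p^2 - 11*p/2 - 21/2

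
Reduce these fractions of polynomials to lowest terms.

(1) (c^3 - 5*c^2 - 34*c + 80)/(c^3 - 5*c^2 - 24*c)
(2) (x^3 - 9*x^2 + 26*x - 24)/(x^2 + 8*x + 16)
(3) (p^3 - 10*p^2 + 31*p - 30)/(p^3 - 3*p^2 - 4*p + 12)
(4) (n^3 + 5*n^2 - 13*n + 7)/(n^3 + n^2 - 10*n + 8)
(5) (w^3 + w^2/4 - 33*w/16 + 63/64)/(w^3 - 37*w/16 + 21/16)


(1) = (c^2 + 3*c - 10)/(c^2 + 3*c)
(2) = (x^3 - 9*x^2 + 26*x - 24)/(x^2 + 8*x + 16)
(3) = (p - 5)/(p + 2)
(4) = (n^2 + 6*n - 7)/(n^2 + 2*n - 8)
(5) = (4*w - 3)/(4*w - 4)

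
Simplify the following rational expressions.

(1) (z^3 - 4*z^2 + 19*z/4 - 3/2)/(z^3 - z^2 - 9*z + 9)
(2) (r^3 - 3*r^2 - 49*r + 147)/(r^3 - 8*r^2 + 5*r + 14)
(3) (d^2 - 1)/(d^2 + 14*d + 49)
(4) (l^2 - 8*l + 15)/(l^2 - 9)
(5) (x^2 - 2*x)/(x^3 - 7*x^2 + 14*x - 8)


(1) = (4*z^3 - 16*z^2 + 19*z - 6)/(4*z^3 - 4*z^2 - 36*z + 36)
(2) = (r^2 + 4*r - 21)/(r^2 - r - 2)
(3) = (d^2 - 1)/(d^2 + 14*d + 49)
(4) = (l - 5)/(l + 3)
(5) = x/(x^2 - 5*x + 4)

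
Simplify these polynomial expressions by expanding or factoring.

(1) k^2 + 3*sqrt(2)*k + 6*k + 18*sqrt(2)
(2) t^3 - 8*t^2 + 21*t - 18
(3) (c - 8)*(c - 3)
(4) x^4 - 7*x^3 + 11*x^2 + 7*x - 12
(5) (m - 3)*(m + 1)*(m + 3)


(1) = (k + 6)*(k + 3*sqrt(2))
(2) = (t - 3)^2*(t - 2)
(3) = c^2 - 11*c + 24
(4) = (x - 4)*(x - 3)*(x - 1)*(x + 1)
(5) = m^3 + m^2 - 9*m - 9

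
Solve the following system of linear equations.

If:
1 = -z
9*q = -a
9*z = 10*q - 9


Then:
a = 0
q = 0
z = -1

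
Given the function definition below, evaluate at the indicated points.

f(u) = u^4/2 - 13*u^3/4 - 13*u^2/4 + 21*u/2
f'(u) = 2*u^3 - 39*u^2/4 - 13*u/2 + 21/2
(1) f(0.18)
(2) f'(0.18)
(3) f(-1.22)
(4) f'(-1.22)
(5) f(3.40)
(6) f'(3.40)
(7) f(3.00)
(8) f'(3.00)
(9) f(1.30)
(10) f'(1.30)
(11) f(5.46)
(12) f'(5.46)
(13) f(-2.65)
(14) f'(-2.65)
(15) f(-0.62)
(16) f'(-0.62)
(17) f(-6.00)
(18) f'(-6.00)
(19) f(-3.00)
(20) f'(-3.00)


(1) = 1.77
(2) = 9.03
(3) = -10.64
(4) = 0.29
(5) = -62.79
(6) = -45.70
(7) = -45.00
(8) = -42.75
(9) = 2.45
(10) = -10.03
(11) = -124.20
(12) = 9.89
(13) = 34.49
(14) = -77.96
(15) = -6.91
(16) = 10.31
(17) = 1170.00
(18) = -733.50
(19) = 67.50
(20) = -111.75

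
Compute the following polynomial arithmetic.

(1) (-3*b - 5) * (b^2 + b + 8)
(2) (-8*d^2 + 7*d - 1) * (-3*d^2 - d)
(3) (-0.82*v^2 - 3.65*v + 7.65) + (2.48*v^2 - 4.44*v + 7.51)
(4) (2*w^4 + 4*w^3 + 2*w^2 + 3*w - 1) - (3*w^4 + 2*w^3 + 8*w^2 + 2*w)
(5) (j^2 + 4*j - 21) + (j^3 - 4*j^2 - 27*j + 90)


(1) = -3*b^3 - 8*b^2 - 29*b - 40
(2) = 24*d^4 - 13*d^3 - 4*d^2 + d
(3) = 1.66*v^2 - 8.09*v + 15.16
(4) = -w^4 + 2*w^3 - 6*w^2 + w - 1
(5) = j^3 - 3*j^2 - 23*j + 69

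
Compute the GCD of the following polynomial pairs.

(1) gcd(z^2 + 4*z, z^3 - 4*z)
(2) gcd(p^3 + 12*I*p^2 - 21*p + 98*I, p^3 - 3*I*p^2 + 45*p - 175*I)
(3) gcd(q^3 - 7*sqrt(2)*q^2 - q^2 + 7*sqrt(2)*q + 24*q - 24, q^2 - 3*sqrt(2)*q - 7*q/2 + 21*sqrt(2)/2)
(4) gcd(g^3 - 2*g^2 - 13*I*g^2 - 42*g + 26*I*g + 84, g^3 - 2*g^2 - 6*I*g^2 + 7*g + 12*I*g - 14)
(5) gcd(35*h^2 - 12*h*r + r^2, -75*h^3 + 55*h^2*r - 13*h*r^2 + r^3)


(1) = gcd(z*(z + 4), z*(z - 2)*(z + 2)) = z
(2) = gcd((p - 2*I)*(p + 7*I)^2, (p - 5*I)^2*(p + 7*I)) = p + 7*I
(3) = q - 3*sqrt(2)
(4) = g^2 + g*(-2 - 7*I) + 14*I
(5) = -5*h + r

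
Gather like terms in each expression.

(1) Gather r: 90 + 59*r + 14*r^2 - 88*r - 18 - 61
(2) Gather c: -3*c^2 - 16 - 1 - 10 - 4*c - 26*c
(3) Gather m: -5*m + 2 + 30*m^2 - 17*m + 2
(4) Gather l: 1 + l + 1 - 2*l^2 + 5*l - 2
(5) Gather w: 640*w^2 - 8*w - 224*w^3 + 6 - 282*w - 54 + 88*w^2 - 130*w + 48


(1) = 14*r^2 - 29*r + 11
(2) = -3*c^2 - 30*c - 27
(3) = 30*m^2 - 22*m + 4
(4) = -2*l^2 + 6*l
(5) = -224*w^3 + 728*w^2 - 420*w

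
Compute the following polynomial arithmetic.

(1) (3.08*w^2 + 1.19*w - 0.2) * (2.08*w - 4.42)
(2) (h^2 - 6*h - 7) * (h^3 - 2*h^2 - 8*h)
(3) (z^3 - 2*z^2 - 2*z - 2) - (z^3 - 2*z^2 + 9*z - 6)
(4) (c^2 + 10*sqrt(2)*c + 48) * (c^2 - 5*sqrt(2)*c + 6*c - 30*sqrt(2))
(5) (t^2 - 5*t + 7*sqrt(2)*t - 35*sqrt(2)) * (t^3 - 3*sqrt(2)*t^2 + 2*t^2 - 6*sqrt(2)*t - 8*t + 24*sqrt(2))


(1) = 6.4064*w^3 - 11.1384*w^2 - 5.6758*w + 0.884
(2) = h^5 - 8*h^4 - 3*h^3 + 62*h^2 + 56*h
(3) = 4 - 11*z
(4) = c^4 + 6*c^3 + 5*sqrt(2)*c^3 - 52*c^2 + 30*sqrt(2)*c^2 - 240*sqrt(2)*c - 312*c - 1440*sqrt(2)
(5) = t^5 - 3*t^4 + 4*sqrt(2)*t^4 - 60*t^3 - 12*sqrt(2)*t^3 - 72*sqrt(2)*t^2 + 166*t^2 + 160*sqrt(2)*t + 756*t - 1680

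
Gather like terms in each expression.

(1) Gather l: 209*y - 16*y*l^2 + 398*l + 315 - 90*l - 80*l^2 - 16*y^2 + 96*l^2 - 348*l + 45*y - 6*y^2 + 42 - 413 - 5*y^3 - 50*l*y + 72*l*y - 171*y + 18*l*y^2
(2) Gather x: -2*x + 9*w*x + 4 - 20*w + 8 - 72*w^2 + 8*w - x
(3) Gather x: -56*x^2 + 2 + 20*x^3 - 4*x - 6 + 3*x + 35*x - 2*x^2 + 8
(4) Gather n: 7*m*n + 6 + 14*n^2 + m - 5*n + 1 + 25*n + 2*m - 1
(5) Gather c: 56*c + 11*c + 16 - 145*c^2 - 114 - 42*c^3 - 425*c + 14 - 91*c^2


(1) = l^2*(16 - 16*y) + l*(18*y^2 + 22*y - 40) - 5*y^3 - 22*y^2 + 83*y - 56
(2) = -72*w^2 - 12*w + x*(9*w - 3) + 12
(3) = 20*x^3 - 58*x^2 + 34*x + 4
(4) = 3*m + 14*n^2 + n*(7*m + 20) + 6
(5) = -42*c^3 - 236*c^2 - 358*c - 84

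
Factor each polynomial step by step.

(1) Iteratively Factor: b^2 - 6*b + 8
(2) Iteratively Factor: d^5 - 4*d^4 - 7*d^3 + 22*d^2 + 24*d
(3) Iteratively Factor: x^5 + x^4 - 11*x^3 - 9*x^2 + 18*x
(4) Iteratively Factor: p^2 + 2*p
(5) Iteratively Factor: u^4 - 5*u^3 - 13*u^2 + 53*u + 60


(1) = (b - 2)*(b - 4)
(2) = (d + 2)*(d^4 - 6*d^3 + 5*d^2 + 12*d) = (d - 4)*(d + 2)*(d^3 - 2*d^2 - 3*d) = (d - 4)*(d - 3)*(d + 2)*(d^2 + d) = (d - 4)*(d - 3)*(d + 1)*(d + 2)*(d)
(3) = (x)*(x^4 + x^3 - 11*x^2 - 9*x + 18) = x*(x + 2)*(x^3 - x^2 - 9*x + 9) = x*(x - 3)*(x + 2)*(x^2 + 2*x - 3) = x*(x - 3)*(x + 2)*(x + 3)*(x - 1)
(4) = (p + 2)*(p)
(5) = (u - 5)*(u^3 - 13*u - 12) = (u - 5)*(u - 4)*(u^2 + 4*u + 3) = (u - 5)*(u - 4)*(u + 1)*(u + 3)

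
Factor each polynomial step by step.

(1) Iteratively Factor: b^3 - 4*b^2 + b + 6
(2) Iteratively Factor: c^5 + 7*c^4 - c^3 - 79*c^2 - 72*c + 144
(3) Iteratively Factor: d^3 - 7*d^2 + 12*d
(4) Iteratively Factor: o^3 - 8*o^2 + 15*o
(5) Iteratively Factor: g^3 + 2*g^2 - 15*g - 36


(1) = (b - 3)*(b^2 - b - 2) = (b - 3)*(b + 1)*(b - 2)
(2) = (c + 4)*(c^4 + 3*c^3 - 13*c^2 - 27*c + 36) = (c - 3)*(c + 4)*(c^3 + 6*c^2 + 5*c - 12) = (c - 3)*(c + 3)*(c + 4)*(c^2 + 3*c - 4) = (c - 3)*(c + 3)*(c + 4)^2*(c - 1)
(3) = (d)*(d^2 - 7*d + 12) = d*(d - 4)*(d - 3)
(4) = (o - 3)*(o^2 - 5*o) = (o - 5)*(o - 3)*(o)
(5) = (g + 3)*(g^2 - g - 12) = (g + 3)^2*(g - 4)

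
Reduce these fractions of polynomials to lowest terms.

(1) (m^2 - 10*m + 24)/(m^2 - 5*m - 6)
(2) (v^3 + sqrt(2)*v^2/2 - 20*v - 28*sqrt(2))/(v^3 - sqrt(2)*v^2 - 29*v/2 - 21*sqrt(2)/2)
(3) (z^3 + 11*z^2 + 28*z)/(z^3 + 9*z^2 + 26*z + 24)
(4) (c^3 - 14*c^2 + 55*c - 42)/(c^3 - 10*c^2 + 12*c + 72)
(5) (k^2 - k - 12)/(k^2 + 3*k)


(1) = (m - 4)/(m + 1)
(2) = (4*v^2 + 16*sqrt(2)*v + 32)/(4*v^2 + 10*sqrt(2)*v + 12)
(3) = (z^2 + 7*z)/(z^2 + 5*z + 6)
(4) = (c^2 - 8*c + 7)/(c^2 - 4*c - 12)
(5) = (k - 4)/k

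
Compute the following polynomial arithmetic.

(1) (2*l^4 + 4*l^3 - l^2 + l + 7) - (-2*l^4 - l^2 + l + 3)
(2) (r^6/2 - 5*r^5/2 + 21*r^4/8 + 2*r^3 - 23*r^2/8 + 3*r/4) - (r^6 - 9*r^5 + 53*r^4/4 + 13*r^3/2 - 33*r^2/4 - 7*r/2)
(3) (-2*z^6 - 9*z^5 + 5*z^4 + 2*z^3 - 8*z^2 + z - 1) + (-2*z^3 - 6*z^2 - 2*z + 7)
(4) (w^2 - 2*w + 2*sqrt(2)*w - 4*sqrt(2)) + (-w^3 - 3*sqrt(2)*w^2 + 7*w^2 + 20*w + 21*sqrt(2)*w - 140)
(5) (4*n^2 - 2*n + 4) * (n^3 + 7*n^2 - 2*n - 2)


(1) = 4*l^4 + 4*l^3 + 4
(2) = -r^6/2 + 13*r^5/2 - 85*r^4/8 - 9*r^3/2 + 43*r^2/8 + 17*r/4
(3) = -2*z^6 - 9*z^5 + 5*z^4 - 14*z^2 - z + 6
(4) = -w^3 - 3*sqrt(2)*w^2 + 8*w^2 + 18*w + 23*sqrt(2)*w - 140 - 4*sqrt(2)
(5) = 4*n^5 + 26*n^4 - 18*n^3 + 24*n^2 - 4*n - 8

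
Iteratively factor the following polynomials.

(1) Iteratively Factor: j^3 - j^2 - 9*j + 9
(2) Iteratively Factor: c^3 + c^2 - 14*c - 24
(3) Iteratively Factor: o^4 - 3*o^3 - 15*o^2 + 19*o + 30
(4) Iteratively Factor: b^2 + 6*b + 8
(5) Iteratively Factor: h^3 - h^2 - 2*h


(1) = (j + 3)*(j^2 - 4*j + 3) = (j - 3)*(j + 3)*(j - 1)
(2) = (c - 4)*(c^2 + 5*c + 6) = (c - 4)*(c + 3)*(c + 2)
(3) = (o - 5)*(o^3 + 2*o^2 - 5*o - 6) = (o - 5)*(o - 2)*(o^2 + 4*o + 3) = (o - 5)*(o - 2)*(o + 3)*(o + 1)
(4) = (b + 4)*(b + 2)
(5) = (h)*(h^2 - h - 2) = h*(h + 1)*(h - 2)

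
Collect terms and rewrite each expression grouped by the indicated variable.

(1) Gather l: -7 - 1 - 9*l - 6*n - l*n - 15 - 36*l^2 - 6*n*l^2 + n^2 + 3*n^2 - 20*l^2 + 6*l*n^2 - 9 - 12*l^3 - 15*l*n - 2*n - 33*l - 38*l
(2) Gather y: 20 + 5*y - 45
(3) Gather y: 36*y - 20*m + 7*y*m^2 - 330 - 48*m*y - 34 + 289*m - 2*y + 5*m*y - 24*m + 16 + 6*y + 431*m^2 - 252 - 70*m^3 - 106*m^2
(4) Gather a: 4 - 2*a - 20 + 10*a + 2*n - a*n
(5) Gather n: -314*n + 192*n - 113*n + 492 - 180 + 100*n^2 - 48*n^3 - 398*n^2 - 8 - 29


(1) = -12*l^3 + l^2*(-6*n - 56) + l*(6*n^2 - 16*n - 80) + 4*n^2 - 8*n - 32
(2) = 5*y - 25
(3) = -70*m^3 + 325*m^2 + 245*m + y*(7*m^2 - 43*m + 40) - 600
(4) = a*(8 - n) + 2*n - 16
(5) = -48*n^3 - 298*n^2 - 235*n + 275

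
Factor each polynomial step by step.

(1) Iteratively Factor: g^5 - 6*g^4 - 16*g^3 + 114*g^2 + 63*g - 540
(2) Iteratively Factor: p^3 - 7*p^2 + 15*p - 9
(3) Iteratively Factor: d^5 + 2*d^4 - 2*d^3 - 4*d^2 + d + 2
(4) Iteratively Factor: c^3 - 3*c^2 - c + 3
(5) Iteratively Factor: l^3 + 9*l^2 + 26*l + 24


(1) = (g - 3)*(g^4 - 3*g^3 - 25*g^2 + 39*g + 180) = (g - 4)*(g - 3)*(g^3 + g^2 - 21*g - 45) = (g - 4)*(g - 3)*(g + 3)*(g^2 - 2*g - 15) = (g - 4)*(g - 3)*(g + 3)^2*(g - 5)
(2) = (p - 1)*(p^2 - 6*p + 9) = (p - 3)*(p - 1)*(p - 3)
(3) = (d - 1)*(d^4 + 3*d^3 + d^2 - 3*d - 2) = (d - 1)*(d + 1)*(d^3 + 2*d^2 - d - 2) = (d - 1)^2*(d + 1)*(d^2 + 3*d + 2) = (d - 1)^2*(d + 1)*(d + 2)*(d + 1)
(4) = (c - 3)*(c^2 - 1) = (c - 3)*(c - 1)*(c + 1)
(5) = (l + 2)*(l^2 + 7*l + 12) = (l + 2)*(l + 4)*(l + 3)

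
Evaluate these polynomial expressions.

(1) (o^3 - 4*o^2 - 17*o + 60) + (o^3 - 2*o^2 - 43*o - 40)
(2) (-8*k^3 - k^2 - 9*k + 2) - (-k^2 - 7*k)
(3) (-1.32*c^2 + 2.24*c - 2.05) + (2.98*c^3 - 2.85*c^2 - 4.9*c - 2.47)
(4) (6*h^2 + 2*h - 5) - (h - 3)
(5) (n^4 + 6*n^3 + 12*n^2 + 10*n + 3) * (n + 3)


(1) = 2*o^3 - 6*o^2 - 60*o + 20
(2) = -8*k^3 - 2*k + 2
(3) = 2.98*c^3 - 4.17*c^2 - 2.66*c - 4.52
(4) = 6*h^2 + h - 2
(5) = n^5 + 9*n^4 + 30*n^3 + 46*n^2 + 33*n + 9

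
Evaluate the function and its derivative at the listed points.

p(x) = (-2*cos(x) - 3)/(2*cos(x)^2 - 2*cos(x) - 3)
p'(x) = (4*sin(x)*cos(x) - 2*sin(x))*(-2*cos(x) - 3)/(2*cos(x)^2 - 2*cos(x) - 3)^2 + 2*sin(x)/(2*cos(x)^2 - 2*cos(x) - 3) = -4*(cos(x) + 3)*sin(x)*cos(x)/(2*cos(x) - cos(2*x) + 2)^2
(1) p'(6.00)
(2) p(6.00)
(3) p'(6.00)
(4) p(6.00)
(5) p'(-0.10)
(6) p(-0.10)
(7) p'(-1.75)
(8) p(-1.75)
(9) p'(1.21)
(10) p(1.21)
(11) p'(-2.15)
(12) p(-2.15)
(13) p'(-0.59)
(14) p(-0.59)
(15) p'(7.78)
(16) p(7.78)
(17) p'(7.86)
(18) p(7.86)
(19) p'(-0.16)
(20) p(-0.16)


(1) = 0.45
(2) = 1.60
(3) = 0.45
(4) = 1.60
(5) = 0.18
(6) = 1.66
(7) = -0.30
(8) = 1.02
(9) = -0.37
(10) = 1.07
(11) = -2.63
(12) = 1.46
(13) = 0.66
(14) = 1.42
(15) = -0.09
(16) = 1.00
(17) = 0.01
(18) = 1.00
(19) = 0.27
(20) = 1.64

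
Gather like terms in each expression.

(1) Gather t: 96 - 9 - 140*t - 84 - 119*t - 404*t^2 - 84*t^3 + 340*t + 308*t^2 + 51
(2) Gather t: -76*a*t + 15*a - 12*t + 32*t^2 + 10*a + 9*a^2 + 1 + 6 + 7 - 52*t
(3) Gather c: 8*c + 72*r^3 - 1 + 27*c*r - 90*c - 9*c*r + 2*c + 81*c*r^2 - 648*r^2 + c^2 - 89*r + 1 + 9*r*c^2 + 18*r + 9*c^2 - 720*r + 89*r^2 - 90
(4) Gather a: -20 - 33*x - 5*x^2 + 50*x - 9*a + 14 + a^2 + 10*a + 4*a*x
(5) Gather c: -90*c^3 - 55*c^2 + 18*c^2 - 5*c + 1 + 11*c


(1) = -84*t^3 - 96*t^2 + 81*t + 54
(2) = 9*a^2 + 25*a + 32*t^2 + t*(-76*a - 64) + 14
(3) = c^2*(9*r + 10) + c*(81*r^2 + 18*r - 80) + 72*r^3 - 559*r^2 - 791*r - 90
(4) = a^2 + a*(4*x + 1) - 5*x^2 + 17*x - 6
(5) = -90*c^3 - 37*c^2 + 6*c + 1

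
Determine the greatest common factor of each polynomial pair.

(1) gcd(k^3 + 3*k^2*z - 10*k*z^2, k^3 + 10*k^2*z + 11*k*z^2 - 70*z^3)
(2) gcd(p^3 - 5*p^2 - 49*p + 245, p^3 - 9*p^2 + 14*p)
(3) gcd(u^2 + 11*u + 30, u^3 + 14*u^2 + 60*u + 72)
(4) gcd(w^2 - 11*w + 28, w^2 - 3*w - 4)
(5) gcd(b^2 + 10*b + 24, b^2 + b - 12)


(1) = gcd(k*(k - 2*z)*(k + 5*z), (k - 2*z)*(k + 5*z)*(k + 7*z)) = -k^2 - 3*k*z + 10*z^2
(2) = gcd((p - 7)*(p - 5)*(p + 7), p*(p - 7)*(p - 2)) = p - 7
(3) = u + 6
(4) = w - 4
(5) = b + 4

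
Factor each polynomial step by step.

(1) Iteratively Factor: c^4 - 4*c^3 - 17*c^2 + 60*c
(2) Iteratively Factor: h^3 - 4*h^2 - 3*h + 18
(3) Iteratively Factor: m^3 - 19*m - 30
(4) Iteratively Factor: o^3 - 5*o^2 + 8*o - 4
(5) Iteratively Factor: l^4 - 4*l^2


(1) = (c - 3)*(c^3 - c^2 - 20*c) = (c - 3)*(c + 4)*(c^2 - 5*c) = c*(c - 3)*(c + 4)*(c - 5)
(2) = (h - 3)*(h^2 - h - 6) = (h - 3)*(h + 2)*(h - 3)
(3) = (m - 5)*(m^2 + 5*m + 6) = (m - 5)*(m + 3)*(m + 2)
(4) = (o - 1)*(o^2 - 4*o + 4) = (o - 2)*(o - 1)*(o - 2)
(5) = (l - 2)*(l^3 + 2*l^2) = l*(l - 2)*(l^2 + 2*l) = l^2*(l - 2)*(l + 2)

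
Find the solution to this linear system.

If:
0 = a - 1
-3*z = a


Then:
a = 1
z = -1/3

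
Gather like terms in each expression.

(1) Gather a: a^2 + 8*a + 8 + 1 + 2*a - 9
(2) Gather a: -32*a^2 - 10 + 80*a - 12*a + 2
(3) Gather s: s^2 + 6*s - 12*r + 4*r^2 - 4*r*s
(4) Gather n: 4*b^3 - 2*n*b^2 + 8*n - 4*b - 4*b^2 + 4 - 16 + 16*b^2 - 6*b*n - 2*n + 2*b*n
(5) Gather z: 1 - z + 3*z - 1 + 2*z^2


(1) = a^2 + 10*a
(2) = -32*a^2 + 68*a - 8
(3) = 4*r^2 - 12*r + s^2 + s*(6 - 4*r)
(4) = 4*b^3 + 12*b^2 - 4*b + n*(-2*b^2 - 4*b + 6) - 12
(5) = 2*z^2 + 2*z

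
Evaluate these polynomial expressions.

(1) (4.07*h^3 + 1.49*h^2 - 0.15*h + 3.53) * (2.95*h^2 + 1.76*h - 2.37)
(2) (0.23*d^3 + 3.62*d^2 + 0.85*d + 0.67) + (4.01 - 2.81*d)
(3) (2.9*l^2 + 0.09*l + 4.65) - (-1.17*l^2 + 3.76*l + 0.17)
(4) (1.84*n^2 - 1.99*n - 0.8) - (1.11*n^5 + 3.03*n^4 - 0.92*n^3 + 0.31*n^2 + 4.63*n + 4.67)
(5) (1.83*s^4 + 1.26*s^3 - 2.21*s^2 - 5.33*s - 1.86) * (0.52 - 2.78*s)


(1) = 12.0065*h^5 + 11.5587*h^4 - 7.466*h^3 + 6.6182*h^2 + 6.5683*h - 8.3661
(2) = 0.23*d^3 + 3.62*d^2 - 1.96*d + 4.68
(3) = 4.07*l^2 - 3.67*l + 4.48
(4) = -1.11*n^5 - 3.03*n^4 + 0.92*n^3 + 1.53*n^2 - 6.62*n - 5.47
(5) = -5.0874*s^5 - 2.5512*s^4 + 6.799*s^3 + 13.6682*s^2 + 2.3992*s - 0.9672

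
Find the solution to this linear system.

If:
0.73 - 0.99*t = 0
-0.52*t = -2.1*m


Then:
m = 0.18
t = 0.74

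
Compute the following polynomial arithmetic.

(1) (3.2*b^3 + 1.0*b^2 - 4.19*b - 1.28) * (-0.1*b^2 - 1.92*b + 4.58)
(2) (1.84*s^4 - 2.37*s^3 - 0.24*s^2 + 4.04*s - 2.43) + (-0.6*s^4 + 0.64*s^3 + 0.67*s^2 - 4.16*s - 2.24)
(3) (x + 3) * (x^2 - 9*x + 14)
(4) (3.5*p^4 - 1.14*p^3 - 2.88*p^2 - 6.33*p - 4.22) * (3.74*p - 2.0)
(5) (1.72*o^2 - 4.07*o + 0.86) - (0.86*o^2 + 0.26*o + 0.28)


(1) = -0.32*b^5 - 6.244*b^4 + 13.155*b^3 + 12.7528*b^2 - 16.7326*b - 5.8624
(2) = 1.24*s^4 - 1.73*s^3 + 0.43*s^2 - 0.12*s - 4.67
(3) = x^3 - 6*x^2 - 13*x + 42
(4) = 13.09*p^5 - 11.2636*p^4 - 8.4912*p^3 - 17.9142*p^2 - 3.1228*p + 8.44
(5) = 0.86*o^2 - 4.33*o + 0.58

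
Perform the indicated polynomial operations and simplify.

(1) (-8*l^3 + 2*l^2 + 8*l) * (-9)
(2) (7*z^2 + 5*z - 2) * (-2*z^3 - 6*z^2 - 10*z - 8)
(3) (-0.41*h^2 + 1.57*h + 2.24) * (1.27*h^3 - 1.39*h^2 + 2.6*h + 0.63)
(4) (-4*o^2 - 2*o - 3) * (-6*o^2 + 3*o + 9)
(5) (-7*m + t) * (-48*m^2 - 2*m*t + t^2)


(1) = 72*l^3 - 18*l^2 - 72*l
(2) = -14*z^5 - 52*z^4 - 96*z^3 - 94*z^2 - 20*z + 16
(3) = -0.5207*h^5 + 2.5638*h^4 - 0.4035*h^3 + 0.7101*h^2 + 6.8131*h + 1.4112
(4) = 24*o^4 - 24*o^2 - 27*o - 27
(5) = 336*m^3 - 34*m^2*t - 9*m*t^2 + t^3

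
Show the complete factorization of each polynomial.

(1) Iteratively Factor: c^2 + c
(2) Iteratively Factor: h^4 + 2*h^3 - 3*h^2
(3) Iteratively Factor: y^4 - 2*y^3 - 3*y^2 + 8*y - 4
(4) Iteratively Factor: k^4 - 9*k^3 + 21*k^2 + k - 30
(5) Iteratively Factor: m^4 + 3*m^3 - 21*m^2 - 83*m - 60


(1) = (c + 1)*(c)
(2) = (h + 3)*(h^3 - h^2) = h*(h + 3)*(h^2 - h) = h^2*(h + 3)*(h - 1)
(3) = (y - 2)*(y^3 - 3*y + 2) = (y - 2)*(y - 1)*(y^2 + y - 2) = (y - 2)*(y - 1)^2*(y + 2)
(4) = (k + 1)*(k^3 - 10*k^2 + 31*k - 30) = (k - 5)*(k + 1)*(k^2 - 5*k + 6) = (k - 5)*(k - 3)*(k + 1)*(k - 2)
(5) = (m + 1)*(m^3 + 2*m^2 - 23*m - 60) = (m - 5)*(m + 1)*(m^2 + 7*m + 12) = (m - 5)*(m + 1)*(m + 4)*(m + 3)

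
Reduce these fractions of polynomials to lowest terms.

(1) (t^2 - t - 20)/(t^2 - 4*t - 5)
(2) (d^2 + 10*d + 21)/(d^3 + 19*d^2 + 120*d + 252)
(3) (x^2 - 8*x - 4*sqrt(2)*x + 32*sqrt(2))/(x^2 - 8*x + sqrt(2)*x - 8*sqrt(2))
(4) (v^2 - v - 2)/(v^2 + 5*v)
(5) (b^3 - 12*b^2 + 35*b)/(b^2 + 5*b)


(1) = (t + 4)/(t + 1)
(2) = (d + 3)/(d^2 + 12*d + 36)
(3) = (x - 4*sqrt(2))/(x + sqrt(2))
(4) = (v^2 - v - 2)/(v^2 + 5*v)
(5) = (b^2 - 12*b + 35)/(b + 5)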